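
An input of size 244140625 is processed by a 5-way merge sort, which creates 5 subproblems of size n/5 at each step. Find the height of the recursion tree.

For divide and conquer with division factor 5:

Problem sizes at each level:
Level 0: 244140625
Level 1: 48828125
Level 2: 9765625
Level 3: 1953125
Level 4: 390625
Level 5: 78125
Level 6: 15625
Level 7: 3125
Level 8: 625
Level 9: 125
Level 10: 25
Level 11: 5
Level 12: 1

The root is level 0 and the size-1 base case is level 12 (the tree spans levels 0 through 12, i.e. 13 levels counting the root), so the depth is the number of divisions: log_5(244140625) = 12

The recursion tree depth is log_5(244140625) = 12. At each level, the problem size is divided by 5, so it takes 12 divisions to reduce to a base case of size 1. The algorithm makes 5 recursive calls at each level.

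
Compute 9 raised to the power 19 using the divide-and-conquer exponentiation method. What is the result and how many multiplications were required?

Computing 9^19 by squaring (build up from 9^1; each line after the first costs one multiplication):

9^1 = 9
9^2 = (9^1)^2 = 9^2 = 81
9^4 = (9^2)^2 = 81^2 = 6561
9^8 = (9^4)^2 = 6561^2 = 43046721
9^9 = 9 * 9^8 = 9 * 43046721 = 387420489
9^18 = (9^9)^2 = 387420489^2 = 150094635296999121
9^19 = 9 * 9^18 = 9 * 150094635296999121 = 1350851717672992089

Result: 1350851717672992089
Multiplications needed: 6 (6 lines after 9^1)

9^19 = 1350851717672992089. Using exponentiation by squaring, this requires 6 multiplications. The key idea: if the exponent is even, square the half-power; if odd, multiply by the base once.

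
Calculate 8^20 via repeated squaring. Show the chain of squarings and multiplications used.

Computing 8^20 by squaring (build up from 8^1; each line after the first costs one multiplication):

8^1 = 8
8^2 = (8^1)^2 = 8^2 = 64
8^4 = (8^2)^2 = 64^2 = 4096
8^5 = 8 * 8^4 = 8 * 4096 = 32768
8^10 = (8^5)^2 = 32768^2 = 1073741824
8^20 = (8^10)^2 = 1073741824^2 = 1152921504606846976

Result: 1152921504606846976
Multiplications needed: 5 (5 lines after 8^1)

8^20 = 1152921504606846976. Using exponentiation by squaring, this requires 5 multiplications. The key idea: if the exponent is even, square the half-power; if odd, multiply by the base once.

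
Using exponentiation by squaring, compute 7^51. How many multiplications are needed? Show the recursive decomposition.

Computing 7^51 by squaring (build up from 7^1; each line after the first costs one multiplication):

7^1 = 7
7^2 = (7^1)^2 = 7^2 = 49
7^3 = 7 * 7^2 = 7 * 49 = 343
7^6 = (7^3)^2 = 343^2 = 117649
7^12 = (7^6)^2 = 117649^2 = 13841287201
7^24 = (7^12)^2 = 13841287201^2 = 191581231380566414401
7^25 = 7 * 7^24 = 7 * 191581231380566414401 = 1341068619663964900807
7^50 = (7^25)^2 = 1341068619663964900807^2 = 1798465042647412146620280340569649349251249
7^51 = 7 * 7^50 = 7 * 1798465042647412146620280340569649349251249 = 12589255298531885026341962383987545444758743

Result: 12589255298531885026341962383987545444758743
Multiplications needed: 8 (8 lines after 7^1)

7^51 = 12589255298531885026341962383987545444758743. Using exponentiation by squaring, this requires 8 multiplications. The key idea: if the exponent is even, square the half-power; if odd, multiply by the base once.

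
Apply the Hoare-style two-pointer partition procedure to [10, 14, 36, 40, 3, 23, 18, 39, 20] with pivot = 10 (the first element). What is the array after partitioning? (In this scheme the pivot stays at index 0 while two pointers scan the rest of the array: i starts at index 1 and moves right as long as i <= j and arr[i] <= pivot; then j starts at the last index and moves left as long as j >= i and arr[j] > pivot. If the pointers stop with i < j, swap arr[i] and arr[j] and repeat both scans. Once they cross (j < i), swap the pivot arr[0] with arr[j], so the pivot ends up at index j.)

Hoare-style two-pointer partition with pivot = 10:

Initial array: [10, 14, 36, 40, 3, 23, 18, 39, 20]

Pointers start at i = 1, j = 8.
i stops at index 1 (arr[1]=14 > 10), j stops at index 4 (arr[4]=3 <= 10): swap arr[1] and arr[4], array becomes [10, 3, 36, 40, 14, 23, 18, 39, 20]
i ends at 2, j ends at 1: the pointers have crossed (j < i), so scanning stops.

Swap pivot arr[0] with arr[1] to place pivot at position 1: [3, 10, 36, 40, 14, 23, 18, 39, 20]
Pivot position: 1

After partitioning with pivot 10, the array becomes [3, 10, 36, 40, 14, 23, 18, 39, 20]. The pivot is placed at index 1. All elements to the left of the pivot are <= 10, and all elements to the right are > 10.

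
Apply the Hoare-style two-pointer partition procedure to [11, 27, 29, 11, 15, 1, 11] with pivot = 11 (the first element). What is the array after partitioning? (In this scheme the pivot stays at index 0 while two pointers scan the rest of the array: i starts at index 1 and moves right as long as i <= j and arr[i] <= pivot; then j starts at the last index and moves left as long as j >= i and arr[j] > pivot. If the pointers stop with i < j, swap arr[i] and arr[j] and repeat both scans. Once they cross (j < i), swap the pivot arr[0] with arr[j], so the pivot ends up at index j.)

Hoare-style two-pointer partition with pivot = 11:

Initial array: [11, 27, 29, 11, 15, 1, 11]

Pointers start at i = 1, j = 6.
i stops at index 1 (arr[1]=27 > 11), j stops at index 6 (arr[6]=11 <= 11): swap arr[1] and arr[6], array becomes [11, 11, 29, 11, 15, 1, 27]
i stops at index 2 (arr[2]=29 > 11), j stops at index 5 (arr[5]=1 <= 11): swap arr[2] and arr[5], array becomes [11, 11, 1, 11, 15, 29, 27]
i ends at 4, j ends at 3: the pointers have crossed (j < i), so scanning stops.

Swap pivot arr[0] with arr[3] to place pivot at position 3: [11, 11, 1, 11, 15, 29, 27]
Pivot position: 3

After partitioning with pivot 11, the array becomes [11, 11, 1, 11, 15, 29, 27]. The pivot is placed at index 3. All elements to the left of the pivot are <= 11, and all elements to the right are > 11.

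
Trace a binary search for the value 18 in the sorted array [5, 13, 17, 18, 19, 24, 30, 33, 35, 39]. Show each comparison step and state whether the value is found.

Binary search for 18 in [5, 13, 17, 18, 19, 24, 30, 33, 35, 39]:

lo=0, hi=9, mid=4, arr[mid]=19 -> 19 > 18, search left half
lo=0, hi=3, mid=1, arr[mid]=13 -> 13 < 18, search right half
lo=2, hi=3, mid=2, arr[mid]=17 -> 17 < 18, search right half
lo=3, hi=3, mid=3, arr[mid]=18 -> Found target at index 3!

Binary search finds 18 at index 3 after 4 comparisons. The search repeatedly halves the search space by comparing with the middle element.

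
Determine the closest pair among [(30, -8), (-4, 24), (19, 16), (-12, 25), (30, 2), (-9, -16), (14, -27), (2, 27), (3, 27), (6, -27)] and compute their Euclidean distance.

Computing all pairwise distances among 10 points:

d((30, -8), (-4, 24)) = 46.6905
d((30, -8), (19, 16)) = 26.4008
d((30, -8), (-12, 25)) = 53.4135
d((30, -8), (30, 2)) = 10.0
d((30, -8), (-9, -16)) = 39.8121
d((30, -8), (14, -27)) = 24.8395
d((30, -8), (2, 27)) = 44.8219
d((30, -8), (3, 27)) = 44.2041
d((30, -8), (6, -27)) = 30.6105
d((-4, 24), (19, 16)) = 24.3516
d((-4, 24), (-12, 25)) = 8.0623
d((-4, 24), (30, 2)) = 40.4969
d((-4, 24), (-9, -16)) = 40.3113
d((-4, 24), (14, -27)) = 54.0833
d((-4, 24), (2, 27)) = 6.7082
d((-4, 24), (3, 27)) = 7.6158
d((-4, 24), (6, -27)) = 51.9711
d((19, 16), (-12, 25)) = 32.28
d((19, 16), (30, 2)) = 17.8045
d((19, 16), (-9, -16)) = 42.5206
d((19, 16), (14, -27)) = 43.2897
d((19, 16), (2, 27)) = 20.2485
d((19, 16), (3, 27)) = 19.4165
d((19, 16), (6, -27)) = 44.9222
d((-12, 25), (30, 2)) = 47.8853
d((-12, 25), (-9, -16)) = 41.1096
d((-12, 25), (14, -27)) = 58.1378
d((-12, 25), (2, 27)) = 14.1421
d((-12, 25), (3, 27)) = 15.1327
d((-12, 25), (6, -27)) = 55.0273
d((30, 2), (-9, -16)) = 42.9535
d((30, 2), (14, -27)) = 33.121
d((30, 2), (2, 27)) = 37.5366
d((30, 2), (3, 27)) = 36.7967
d((30, 2), (6, -27)) = 37.6431
d((-9, -16), (14, -27)) = 25.4951
d((-9, -16), (2, 27)) = 44.3847
d((-9, -16), (3, 27)) = 44.643
d((-9, -16), (6, -27)) = 18.6011
d((14, -27), (2, 27)) = 55.3173
d((14, -27), (3, 27)) = 55.109
d((14, -27), (6, -27)) = 8.0
d((2, 27), (3, 27)) = 1.0 <-- minimum
d((2, 27), (6, -27)) = 54.1479
d((3, 27), (6, -27)) = 54.0833

Closest pair: (2, 27) and (3, 27) with distance 1.0

The closest pair is (2, 27) and (3, 27) with Euclidean distance 1.0. For 10 points, brute-force pairwise comparison is shown above. For large n, the divide-and-conquer algorithm (sort by x, recurse on halves, check the dividing strip) achieves O(n log n).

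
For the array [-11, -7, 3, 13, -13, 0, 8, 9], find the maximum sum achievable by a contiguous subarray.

Using Kadane's algorithm on [-11, -7, 3, 13, -13, 0, 8, 9]:

Scanning through the array:
Position 1 (value -7): max_ending_here = -7, max_so_far = -7
Position 2 (value 3): max_ending_here = 3, max_so_far = 3
Position 3 (value 13): max_ending_here = 16, max_so_far = 16
Position 4 (value -13): max_ending_here = 3, max_so_far = 16
Position 5 (value 0): max_ending_here = 3, max_so_far = 16
Position 6 (value 8): max_ending_here = 11, max_so_far = 16
Position 7 (value 9): max_ending_here = 20, max_so_far = 20

Maximum subarray: [3, 13, -13, 0, 8, 9]
Maximum sum: 20

The maximum subarray is [3, 13, -13, 0, 8, 9] with sum 20. This subarray runs from index 2 to index 7.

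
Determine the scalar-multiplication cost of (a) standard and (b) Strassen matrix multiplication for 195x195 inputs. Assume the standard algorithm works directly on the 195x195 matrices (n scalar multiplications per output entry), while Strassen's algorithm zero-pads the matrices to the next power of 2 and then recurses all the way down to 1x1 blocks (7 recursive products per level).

Matrix multiplication for 195x195 matrices:

Strassen's algorithm requires power-of-2 dimensions. Pad 195x195 to 256x256 (next power of 2).

Standard algorithm: 195^3 = 7414875 multiplications
Strassen's algorithm: 7^(log2(256)) = 7^8 = 5764801 multiplications
Savings: 7414875 - 5764801 = 1650074 multiplications

Standard: 7414875 multiplications (195^3). Strassen: 5764801 multiplications (7^8, after padding to 256x256). Strassen reduces 8 recursive multiplications to 7 at each level.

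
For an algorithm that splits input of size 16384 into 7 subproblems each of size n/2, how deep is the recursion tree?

For divide and conquer with division factor 2:

Problem sizes at each level:
Level 0: 16384
Level 1: 8192
Level 2: 4096
Level 3: 2048
Level 4: 1024
Level 5: 512
Level 6: 256
Level 7: 128
Level 8: 64
Level 9: 32
Level 10: 16
Level 11: 8
Level 12: 4
Level 13: 2
Level 14: 1

The root is level 0 and the size-1 base case is level 14 (the tree spans levels 0 through 14, i.e. 15 levels counting the root), so the depth is the number of divisions: log_2(16384) = 14

The recursion tree depth is log_2(16384) = 14. At each level, the problem size is divided by 2, so it takes 14 divisions to reduce to a base case of size 1. The algorithm makes 7 recursive calls at each level.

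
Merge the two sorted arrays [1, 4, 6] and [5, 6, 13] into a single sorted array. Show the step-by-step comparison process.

Merging process:

Compare 1 vs 5: take 1 from left. Merged: [1]
Compare 4 vs 5: take 4 from left. Merged: [1, 4]
Compare 6 vs 5: take 5 from right. Merged: [1, 4, 5]
Compare 6 vs 6: take 6 from left. Merged: [1, 4, 5, 6]
Append remaining from right: [6, 13]. Merged: [1, 4, 5, 6, 6, 13]

Final merged array: [1, 4, 5, 6, 6, 13]
Total comparisons: 4

The merged array is [1, 4, 5, 6, 6, 13], requiring 4 comparisons. The merge step runs in O(n) time where n is the total number of elements.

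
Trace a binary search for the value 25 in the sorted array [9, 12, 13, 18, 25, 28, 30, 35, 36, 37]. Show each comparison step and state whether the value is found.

Binary search for 25 in [9, 12, 13, 18, 25, 28, 30, 35, 36, 37]:

lo=0, hi=9, mid=4, arr[mid]=25 -> Found target at index 4!

Binary search finds 25 at index 4 after 1 comparisons. The search repeatedly halves the search space by comparing with the middle element.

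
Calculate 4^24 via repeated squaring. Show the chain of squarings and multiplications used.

Computing 4^24 by squaring (build up from 4^1; each line after the first costs one multiplication):

4^1 = 4
4^2 = (4^1)^2 = 4^2 = 16
4^3 = 4 * 4^2 = 4 * 16 = 64
4^6 = (4^3)^2 = 64^2 = 4096
4^12 = (4^6)^2 = 4096^2 = 16777216
4^24 = (4^12)^2 = 16777216^2 = 281474976710656

Result: 281474976710656
Multiplications needed: 5 (5 lines after 4^1)

4^24 = 281474976710656. Using exponentiation by squaring, this requires 5 multiplications. The key idea: if the exponent is even, square the half-power; if odd, multiply by the base once.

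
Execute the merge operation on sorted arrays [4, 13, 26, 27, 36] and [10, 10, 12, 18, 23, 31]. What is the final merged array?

Merging process:

Compare 4 vs 10: take 4 from left. Merged: [4]
Compare 13 vs 10: take 10 from right. Merged: [4, 10]
Compare 13 vs 10: take 10 from right. Merged: [4, 10, 10]
Compare 13 vs 12: take 12 from right. Merged: [4, 10, 10, 12]
Compare 13 vs 18: take 13 from left. Merged: [4, 10, 10, 12, 13]
Compare 26 vs 18: take 18 from right. Merged: [4, 10, 10, 12, 13, 18]
Compare 26 vs 23: take 23 from right. Merged: [4, 10, 10, 12, 13, 18, 23]
Compare 26 vs 31: take 26 from left. Merged: [4, 10, 10, 12, 13, 18, 23, 26]
Compare 27 vs 31: take 27 from left. Merged: [4, 10, 10, 12, 13, 18, 23, 26, 27]
Compare 36 vs 31: take 31 from right. Merged: [4, 10, 10, 12, 13, 18, 23, 26, 27, 31]
Append remaining from left: [36]. Merged: [4, 10, 10, 12, 13, 18, 23, 26, 27, 31, 36]

Final merged array: [4, 10, 10, 12, 13, 18, 23, 26, 27, 31, 36]
Total comparisons: 10

The merged array is [4, 10, 10, 12, 13, 18, 23, 26, 27, 31, 36], requiring 10 comparisons. The merge step runs in O(n) time where n is the total number of elements.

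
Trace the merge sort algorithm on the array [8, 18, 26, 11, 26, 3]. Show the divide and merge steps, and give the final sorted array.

Merge sort trace:

Split: [8, 18, 26, 11, 26, 3] -> [8, 18, 26] and [11, 26, 3]
  Split: [8, 18, 26] -> [8] and [18, 26]
    Split: [18, 26] -> [18] and [26]
    Merge: [18] + [26] -> [18, 26]
  Merge: [8] + [18, 26] -> [8, 18, 26]
  Split: [11, 26, 3] -> [11] and [26, 3]
    Split: [26, 3] -> [26] and [3]
    Merge: [26] + [3] -> [3, 26]
  Merge: [11] + [3, 26] -> [3, 11, 26]
Merge: [8, 18, 26] + [3, 11, 26] -> [3, 8, 11, 18, 26, 26]

Final sorted array: [3, 8, 11, 18, 26, 26]

The merge sort proceeds by recursively splitting the array and merging sorted halves.
After all merges, the sorted array is [3, 8, 11, 18, 26, 26].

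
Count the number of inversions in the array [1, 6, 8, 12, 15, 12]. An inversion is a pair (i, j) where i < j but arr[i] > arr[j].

Finding inversions in [1, 6, 8, 12, 15, 12]:

(4, 5): arr[4]=15 > arr[5]=12

Total inversions: 1

The array has 1 inversion(s): (4,5). Each pair (i,j) satisfies i < j and arr[i] > arr[j].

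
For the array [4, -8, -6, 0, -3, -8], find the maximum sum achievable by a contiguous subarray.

Using Kadane's algorithm on [4, -8, -6, 0, -3, -8]:

Scanning through the array:
Position 1 (value -8): max_ending_here = -4, max_so_far = 4
Position 2 (value -6): max_ending_here = -6, max_so_far = 4
Position 3 (value 0): max_ending_here = 0, max_so_far = 4
Position 4 (value -3): max_ending_here = -3, max_so_far = 4
Position 5 (value -8): max_ending_here = -8, max_so_far = 4

Maximum subarray: [4]
Maximum sum: 4

The maximum subarray is [4] with sum 4. This subarray runs from index 0 to index 0.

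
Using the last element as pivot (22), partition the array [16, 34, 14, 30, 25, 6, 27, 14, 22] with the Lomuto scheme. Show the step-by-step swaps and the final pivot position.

Lomuto partition with pivot = 22:

Initial array: [16, 34, 14, 30, 25, 6, 27, 14, 22]

arr[0]=16 <= 22: swap with position 0, array becomes [16, 34, 14, 30, 25, 6, 27, 14, 22]
arr[1]=34 > 22: no swap
arr[2]=14 <= 22: swap with position 1, array becomes [16, 14, 34, 30, 25, 6, 27, 14, 22]
arr[3]=30 > 22: no swap
arr[4]=25 > 22: no swap
arr[5]=6 <= 22: swap with position 2, array becomes [16, 14, 6, 30, 25, 34, 27, 14, 22]
arr[6]=27 > 22: no swap
arr[7]=14 <= 22: swap with position 3, array becomes [16, 14, 6, 14, 25, 34, 27, 30, 22]

Place pivot at position 4: [16, 14, 6, 14, 22, 34, 27, 30, 25]
Pivot position: 4

After partitioning with pivot 22, the array becomes [16, 14, 6, 14, 22, 34, 27, 30, 25]. The pivot is placed at index 4. All elements to the left of the pivot are <= 22, and all elements to the right are > 22.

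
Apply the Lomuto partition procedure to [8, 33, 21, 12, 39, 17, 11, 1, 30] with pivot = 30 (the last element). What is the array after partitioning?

Lomuto partition with pivot = 30:

Initial array: [8, 33, 21, 12, 39, 17, 11, 1, 30]

arr[0]=8 <= 30: swap with position 0, array becomes [8, 33, 21, 12, 39, 17, 11, 1, 30]
arr[1]=33 > 30: no swap
arr[2]=21 <= 30: swap with position 1, array becomes [8, 21, 33, 12, 39, 17, 11, 1, 30]
arr[3]=12 <= 30: swap with position 2, array becomes [8, 21, 12, 33, 39, 17, 11, 1, 30]
arr[4]=39 > 30: no swap
arr[5]=17 <= 30: swap with position 3, array becomes [8, 21, 12, 17, 39, 33, 11, 1, 30]
arr[6]=11 <= 30: swap with position 4, array becomes [8, 21, 12, 17, 11, 33, 39, 1, 30]
arr[7]=1 <= 30: swap with position 5, array becomes [8, 21, 12, 17, 11, 1, 39, 33, 30]

Place pivot at position 6: [8, 21, 12, 17, 11, 1, 30, 33, 39]
Pivot position: 6

After partitioning with pivot 30, the array becomes [8, 21, 12, 17, 11, 1, 30, 33, 39]. The pivot is placed at index 6. All elements to the left of the pivot are <= 30, and all elements to the right are > 30.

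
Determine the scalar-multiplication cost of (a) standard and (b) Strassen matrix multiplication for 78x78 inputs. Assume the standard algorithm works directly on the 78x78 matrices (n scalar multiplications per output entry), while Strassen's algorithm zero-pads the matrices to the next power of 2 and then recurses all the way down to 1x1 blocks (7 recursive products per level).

Matrix multiplication for 78x78 matrices:

Strassen's algorithm requires power-of-2 dimensions. Pad 78x78 to 128x128 (next power of 2).

Standard algorithm: 78^3 = 474552 multiplications
Strassen's algorithm: 7^(log2(128)) = 7^7 = 823543 multiplications
Difference: 474552 - 823543 = -348991 (Strassen uses MORE here due to padding overhead — for small or just-over-power-of-2 n, padding can outweigh the per-level savings)

Standard: 474552 multiplications (78^3). Strassen: 823543 multiplications (7^7, after padding to 128x128). Strassen reduces 8 recursive multiplications to 7 at each level.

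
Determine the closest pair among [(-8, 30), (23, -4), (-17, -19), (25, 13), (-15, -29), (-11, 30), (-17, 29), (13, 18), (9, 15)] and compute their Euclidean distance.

Computing all pairwise distances among 9 points:

d((-8, 30), (23, -4)) = 46.0109
d((-8, 30), (-17, -19)) = 49.8197
d((-8, 30), (25, 13)) = 37.1214
d((-8, 30), (-15, -29)) = 59.4138
d((-8, 30), (-11, 30)) = 3.0 <-- minimum
d((-8, 30), (-17, 29)) = 9.0554
d((-8, 30), (13, 18)) = 24.1868
d((-8, 30), (9, 15)) = 22.6716
d((23, -4), (-17, -19)) = 42.72
d((23, -4), (25, 13)) = 17.1172
d((23, -4), (-15, -29)) = 45.4863
d((23, -4), (-11, 30)) = 48.0833
d((23, -4), (-17, 29)) = 51.8556
d((23, -4), (13, 18)) = 24.1661
d((23, -4), (9, 15)) = 23.6008
d((-17, -19), (25, 13)) = 52.8015
d((-17, -19), (-15, -29)) = 10.198
d((-17, -19), (-11, 30)) = 49.366
d((-17, -19), (-17, 29)) = 48.0
d((-17, -19), (13, 18)) = 47.634
d((-17, -19), (9, 15)) = 42.8019
d((25, 13), (-15, -29)) = 58.0
d((25, 13), (-11, 30)) = 39.8121
d((25, 13), (-17, 29)) = 44.9444
d((25, 13), (13, 18)) = 13.0
d((25, 13), (9, 15)) = 16.1245
d((-15, -29), (-11, 30)) = 59.1354
d((-15, -29), (-17, 29)) = 58.0345
d((-15, -29), (13, 18)) = 54.7083
d((-15, -29), (9, 15)) = 50.1199
d((-11, 30), (-17, 29)) = 6.0828
d((-11, 30), (13, 18)) = 26.8328
d((-11, 30), (9, 15)) = 25.0
d((-17, 29), (13, 18)) = 31.9531
d((-17, 29), (9, 15)) = 29.5296
d((13, 18), (9, 15)) = 5.0

Closest pair: (-8, 30) and (-11, 30) with distance 3.0

The closest pair is (-8, 30) and (-11, 30) with Euclidean distance 3.0. For 9 points, brute-force pairwise comparison is shown above. For large n, the divide-and-conquer algorithm (sort by x, recurse on halves, check the dividing strip) achieves O(n log n).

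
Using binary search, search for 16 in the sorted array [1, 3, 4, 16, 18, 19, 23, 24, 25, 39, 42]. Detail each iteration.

Binary search for 16 in [1, 3, 4, 16, 18, 19, 23, 24, 25, 39, 42]:

lo=0, hi=10, mid=5, arr[mid]=19 -> 19 > 16, search left half
lo=0, hi=4, mid=2, arr[mid]=4 -> 4 < 16, search right half
lo=3, hi=4, mid=3, arr[mid]=16 -> Found target at index 3!

Binary search finds 16 at index 3 after 3 comparisons. The search repeatedly halves the search space by comparing with the middle element.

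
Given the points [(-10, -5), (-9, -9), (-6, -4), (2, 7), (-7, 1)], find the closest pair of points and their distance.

Computing all pairwise distances among 5 points:

d((-10, -5), (-9, -9)) = 4.1231 <-- minimum
d((-10, -5), (-6, -4)) = 4.1231 <-- minimum
d((-10, -5), (2, 7)) = 16.9706
d((-10, -5), (-7, 1)) = 6.7082
d((-9, -9), (-6, -4)) = 5.831
d((-9, -9), (2, 7)) = 19.4165
d((-9, -9), (-7, 1)) = 10.198
d((-6, -4), (2, 7)) = 13.6015
d((-6, -4), (-7, 1)) = 5.099
d((2, 7), (-7, 1)) = 10.8167

Minimum distance: 4.1231 (tie among 2 pairs: (-10, -5) and (-9, -9); (-10, -5) and (-6, -4))

The minimum Euclidean distance is 4.1231. There is a tie: 2 pairs achieve this minimum — (-10, -5) and (-9, -9); (-10, -5) and (-6, -4). Any of these is a valid closest pair. For 5 points, brute-force pairwise comparison is shown above. For large n, the divide-and-conquer algorithm (sort by x, recurse on halves, check the dividing strip) achieves O(n log n).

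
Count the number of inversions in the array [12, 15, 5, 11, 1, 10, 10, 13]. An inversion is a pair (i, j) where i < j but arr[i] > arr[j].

Finding inversions in [12, 15, 5, 11, 1, 10, 10, 13]:

(0, 2): arr[0]=12 > arr[2]=5
(0, 3): arr[0]=12 > arr[3]=11
(0, 4): arr[0]=12 > arr[4]=1
(0, 5): arr[0]=12 > arr[5]=10
(0, 6): arr[0]=12 > arr[6]=10
(1, 2): arr[1]=15 > arr[2]=5
(1, 3): arr[1]=15 > arr[3]=11
(1, 4): arr[1]=15 > arr[4]=1
(1, 5): arr[1]=15 > arr[5]=10
(1, 6): arr[1]=15 > arr[6]=10
(1, 7): arr[1]=15 > arr[7]=13
(2, 4): arr[2]=5 > arr[4]=1
(3, 4): arr[3]=11 > arr[4]=1
(3, 5): arr[3]=11 > arr[5]=10
(3, 6): arr[3]=11 > arr[6]=10

Total inversions: 15

The array has 15 inversion(s): (0,2), (0,3), (0,4), (0,5), (0,6), (1,2), (1,3), (1,4), (1,5), (1,6), (1,7), (2,4), (3,4), (3,5), (3,6). Each pair (i,j) satisfies i < j and arr[i] > arr[j].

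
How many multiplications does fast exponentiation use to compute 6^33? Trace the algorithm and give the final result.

Computing 6^33 by squaring (build up from 6^1; each line after the first costs one multiplication):

6^1 = 6
6^2 = (6^1)^2 = 6^2 = 36
6^4 = (6^2)^2 = 36^2 = 1296
6^8 = (6^4)^2 = 1296^2 = 1679616
6^16 = (6^8)^2 = 1679616^2 = 2821109907456
6^32 = (6^16)^2 = 2821109907456^2 = 7958661109946400884391936
6^33 = 6 * 6^32 = 6 * 7958661109946400884391936 = 47751966659678405306351616

Result: 47751966659678405306351616
Multiplications needed: 6 (6 lines after 6^1)

6^33 = 47751966659678405306351616. Using exponentiation by squaring, this requires 6 multiplications. The key idea: if the exponent is even, square the half-power; if odd, multiply by the base once.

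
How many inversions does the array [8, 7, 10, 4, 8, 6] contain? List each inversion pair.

Finding inversions in [8, 7, 10, 4, 8, 6]:

(0, 1): arr[0]=8 > arr[1]=7
(0, 3): arr[0]=8 > arr[3]=4
(0, 5): arr[0]=8 > arr[5]=6
(1, 3): arr[1]=7 > arr[3]=4
(1, 5): arr[1]=7 > arr[5]=6
(2, 3): arr[2]=10 > arr[3]=4
(2, 4): arr[2]=10 > arr[4]=8
(2, 5): arr[2]=10 > arr[5]=6
(4, 5): arr[4]=8 > arr[5]=6

Total inversions: 9

The array has 9 inversion(s): (0,1), (0,3), (0,5), (1,3), (1,5), (2,3), (2,4), (2,5), (4,5). Each pair (i,j) satisfies i < j and arr[i] > arr[j].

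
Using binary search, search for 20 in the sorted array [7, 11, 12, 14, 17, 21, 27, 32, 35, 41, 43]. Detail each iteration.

Binary search for 20 in [7, 11, 12, 14, 17, 21, 27, 32, 35, 41, 43]:

lo=0, hi=10, mid=5, arr[mid]=21 -> 21 > 20, search left half
lo=0, hi=4, mid=2, arr[mid]=12 -> 12 < 20, search right half
lo=3, hi=4, mid=3, arr[mid]=14 -> 14 < 20, search right half
lo=4, hi=4, mid=4, arr[mid]=17 -> 17 < 20, search right half
lo=5 > hi=4, target 20 not found

Binary search determines that 20 is not in the array after 4 comparisons. The search space was exhausted without finding the target.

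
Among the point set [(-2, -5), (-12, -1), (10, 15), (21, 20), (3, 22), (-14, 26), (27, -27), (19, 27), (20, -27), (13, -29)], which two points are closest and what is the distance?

Computing all pairwise distances among 10 points:

d((-2, -5), (-12, -1)) = 10.7703
d((-2, -5), (10, 15)) = 23.3238
d((-2, -5), (21, 20)) = 33.9706
d((-2, -5), (3, 22)) = 27.4591
d((-2, -5), (-14, 26)) = 33.2415
d((-2, -5), (27, -27)) = 36.4005
d((-2, -5), (19, 27)) = 38.2753
d((-2, -5), (20, -27)) = 31.1127
d((-2, -5), (13, -29)) = 28.3019
d((-12, -1), (10, 15)) = 27.2029
d((-12, -1), (21, 20)) = 39.1152
d((-12, -1), (3, 22)) = 27.4591
d((-12, -1), (-14, 26)) = 27.074
d((-12, -1), (27, -27)) = 46.8722
d((-12, -1), (19, 27)) = 41.7732
d((-12, -1), (20, -27)) = 41.2311
d((-12, -1), (13, -29)) = 37.5366
d((10, 15), (21, 20)) = 12.083
d((10, 15), (3, 22)) = 9.8995
d((10, 15), (-14, 26)) = 26.4008
d((10, 15), (27, -27)) = 45.31
d((10, 15), (19, 27)) = 15.0
d((10, 15), (20, -27)) = 43.1741
d((10, 15), (13, -29)) = 44.1022
d((21, 20), (3, 22)) = 18.1108
d((21, 20), (-14, 26)) = 35.5106
d((21, 20), (27, -27)) = 47.3814
d((21, 20), (19, 27)) = 7.2801
d((21, 20), (20, -27)) = 47.0106
d((21, 20), (13, -29)) = 49.6488
d((3, 22), (-14, 26)) = 17.4642
d((3, 22), (27, -27)) = 54.5619
d((3, 22), (19, 27)) = 16.7631
d((3, 22), (20, -27)) = 51.8652
d((3, 22), (13, -29)) = 51.9711
d((-14, 26), (27, -27)) = 67.0075
d((-14, 26), (19, 27)) = 33.0151
d((-14, 26), (20, -27)) = 62.9682
d((-14, 26), (13, -29)) = 61.2699
d((27, -27), (19, 27)) = 54.5894
d((27, -27), (20, -27)) = 7.0 <-- minimum
d((27, -27), (13, -29)) = 14.1421
d((19, 27), (20, -27)) = 54.0093
d((19, 27), (13, -29)) = 56.3205
d((20, -27), (13, -29)) = 7.2801

Closest pair: (27, -27) and (20, -27) with distance 7.0

The closest pair is (27, -27) and (20, -27) with Euclidean distance 7.0. For 10 points, brute-force pairwise comparison is shown above. For large n, the divide-and-conquer algorithm (sort by x, recurse on halves, check the dividing strip) achieves O(n log n).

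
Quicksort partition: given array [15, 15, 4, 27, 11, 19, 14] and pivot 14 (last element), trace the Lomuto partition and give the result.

Lomuto partition with pivot = 14:

Initial array: [15, 15, 4, 27, 11, 19, 14]

arr[0]=15 > 14: no swap
arr[1]=15 > 14: no swap
arr[2]=4 <= 14: swap with position 0, array becomes [4, 15, 15, 27, 11, 19, 14]
arr[3]=27 > 14: no swap
arr[4]=11 <= 14: swap with position 1, array becomes [4, 11, 15, 27, 15, 19, 14]
arr[5]=19 > 14: no swap

Place pivot at position 2: [4, 11, 14, 27, 15, 19, 15]
Pivot position: 2

After partitioning with pivot 14, the array becomes [4, 11, 14, 27, 15, 19, 15]. The pivot is placed at index 2. All elements to the left of the pivot are <= 14, and all elements to the right are > 14.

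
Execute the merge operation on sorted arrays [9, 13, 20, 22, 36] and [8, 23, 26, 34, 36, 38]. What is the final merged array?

Merging process:

Compare 9 vs 8: take 8 from right. Merged: [8]
Compare 9 vs 23: take 9 from left. Merged: [8, 9]
Compare 13 vs 23: take 13 from left. Merged: [8, 9, 13]
Compare 20 vs 23: take 20 from left. Merged: [8, 9, 13, 20]
Compare 22 vs 23: take 22 from left. Merged: [8, 9, 13, 20, 22]
Compare 36 vs 23: take 23 from right. Merged: [8, 9, 13, 20, 22, 23]
Compare 36 vs 26: take 26 from right. Merged: [8, 9, 13, 20, 22, 23, 26]
Compare 36 vs 34: take 34 from right. Merged: [8, 9, 13, 20, 22, 23, 26, 34]
Compare 36 vs 36: take 36 from left. Merged: [8, 9, 13, 20, 22, 23, 26, 34, 36]
Append remaining from right: [36, 38]. Merged: [8, 9, 13, 20, 22, 23, 26, 34, 36, 36, 38]

Final merged array: [8, 9, 13, 20, 22, 23, 26, 34, 36, 36, 38]
Total comparisons: 9

The merged array is [8, 9, 13, 20, 22, 23, 26, 34, 36, 36, 38], requiring 9 comparisons. The merge step runs in O(n) time where n is the total number of elements.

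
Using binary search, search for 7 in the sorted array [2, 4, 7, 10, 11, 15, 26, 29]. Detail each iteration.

Binary search for 7 in [2, 4, 7, 10, 11, 15, 26, 29]:

lo=0, hi=7, mid=3, arr[mid]=10 -> 10 > 7, search left half
lo=0, hi=2, mid=1, arr[mid]=4 -> 4 < 7, search right half
lo=2, hi=2, mid=2, arr[mid]=7 -> Found target at index 2!

Binary search finds 7 at index 2 after 3 comparisons. The search repeatedly halves the search space by comparing with the middle element.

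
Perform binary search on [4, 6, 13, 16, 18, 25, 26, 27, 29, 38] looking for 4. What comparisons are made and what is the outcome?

Binary search for 4 in [4, 6, 13, 16, 18, 25, 26, 27, 29, 38]:

lo=0, hi=9, mid=4, arr[mid]=18 -> 18 > 4, search left half
lo=0, hi=3, mid=1, arr[mid]=6 -> 6 > 4, search left half
lo=0, hi=0, mid=0, arr[mid]=4 -> Found target at index 0!

Binary search finds 4 at index 0 after 3 comparisons. The search repeatedly halves the search space by comparing with the middle element.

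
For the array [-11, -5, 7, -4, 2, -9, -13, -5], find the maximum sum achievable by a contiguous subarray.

Using Kadane's algorithm on [-11, -5, 7, -4, 2, -9, -13, -5]:

Scanning through the array:
Position 1 (value -5): max_ending_here = -5, max_so_far = -5
Position 2 (value 7): max_ending_here = 7, max_so_far = 7
Position 3 (value -4): max_ending_here = 3, max_so_far = 7
Position 4 (value 2): max_ending_here = 5, max_so_far = 7
Position 5 (value -9): max_ending_here = -4, max_so_far = 7
Position 6 (value -13): max_ending_here = -13, max_so_far = 7
Position 7 (value -5): max_ending_here = -5, max_so_far = 7

Maximum subarray: [7]
Maximum sum: 7

The maximum subarray is [7] with sum 7. This subarray runs from index 2 to index 2.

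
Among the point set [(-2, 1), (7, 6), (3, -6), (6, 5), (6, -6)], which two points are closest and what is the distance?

Computing all pairwise distances among 5 points:

d((-2, 1), (7, 6)) = 10.2956
d((-2, 1), (3, -6)) = 8.6023
d((-2, 1), (6, 5)) = 8.9443
d((-2, 1), (6, -6)) = 10.6301
d((7, 6), (3, -6)) = 12.6491
d((7, 6), (6, 5)) = 1.4142 <-- minimum
d((7, 6), (6, -6)) = 12.0416
d((3, -6), (6, 5)) = 11.4018
d((3, -6), (6, -6)) = 3.0
d((6, 5), (6, -6)) = 11.0

Closest pair: (7, 6) and (6, 5) with distance 1.4142

The closest pair is (7, 6) and (6, 5) with Euclidean distance 1.4142. For 5 points, brute-force pairwise comparison is shown above. For large n, the divide-and-conquer algorithm (sort by x, recurse on halves, check the dividing strip) achieves O(n log n).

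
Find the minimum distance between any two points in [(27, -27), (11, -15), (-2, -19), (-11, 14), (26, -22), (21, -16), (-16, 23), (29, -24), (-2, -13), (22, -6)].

Computing all pairwise distances among 10 points:

d((27, -27), (11, -15)) = 20.0
d((27, -27), (-2, -19)) = 30.0832
d((27, -27), (-11, 14)) = 55.9017
d((27, -27), (26, -22)) = 5.099
d((27, -27), (21, -16)) = 12.53
d((27, -27), (-16, 23)) = 65.9469
d((27, -27), (29, -24)) = 3.6056 <-- minimum
d((27, -27), (-2, -13)) = 32.2025
d((27, -27), (22, -6)) = 21.587
d((11, -15), (-2, -19)) = 13.6015
d((11, -15), (-11, 14)) = 36.4005
d((11, -15), (26, -22)) = 16.5529
d((11, -15), (21, -16)) = 10.0499
d((11, -15), (-16, 23)) = 46.6154
d((11, -15), (29, -24)) = 20.1246
d((11, -15), (-2, -13)) = 13.1529
d((11, -15), (22, -6)) = 14.2127
d((-2, -19), (-11, 14)) = 34.2053
d((-2, -19), (26, -22)) = 28.1603
d((-2, -19), (21, -16)) = 23.1948
d((-2, -19), (-16, 23)) = 44.2719
d((-2, -19), (29, -24)) = 31.4006
d((-2, -19), (-2, -13)) = 6.0
d((-2, -19), (22, -6)) = 27.2947
d((-11, 14), (26, -22)) = 51.6236
d((-11, 14), (21, -16)) = 43.8634
d((-11, 14), (-16, 23)) = 10.2956
d((-11, 14), (29, -24)) = 55.1725
d((-11, 14), (-2, -13)) = 28.4605
d((-11, 14), (22, -6)) = 38.5876
d((26, -22), (21, -16)) = 7.8102
d((26, -22), (-16, 23)) = 61.5549
d((26, -22), (29, -24)) = 3.6056 <-- minimum
d((26, -22), (-2, -13)) = 29.4109
d((26, -22), (22, -6)) = 16.4924
d((21, -16), (-16, 23)) = 53.7587
d((21, -16), (29, -24)) = 11.3137
d((21, -16), (-2, -13)) = 23.1948
d((21, -16), (22, -6)) = 10.0499
d((-16, 23), (29, -24)) = 65.0692
d((-16, 23), (-2, -13)) = 38.6264
d((-16, 23), (22, -6)) = 47.8017
d((29, -24), (-2, -13)) = 32.8938
d((29, -24), (22, -6)) = 19.3132
d((-2, -13), (22, -6)) = 25.0

Minimum distance: 3.6056 (tie among 2 pairs: (27, -27) and (29, -24); (26, -22) and (29, -24))

The minimum Euclidean distance is 3.6056. There is a tie: 2 pairs achieve this minimum — (27, -27) and (29, -24); (26, -22) and (29, -24). Any of these is a valid closest pair. For 10 points, brute-force pairwise comparison is shown above. For large n, the divide-and-conquer algorithm (sort by x, recurse on halves, check the dividing strip) achieves O(n log n).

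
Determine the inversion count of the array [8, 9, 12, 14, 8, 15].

Finding inversions in [8, 9, 12, 14, 8, 15]:

(1, 4): arr[1]=9 > arr[4]=8
(2, 4): arr[2]=12 > arr[4]=8
(3, 4): arr[3]=14 > arr[4]=8

Total inversions: 3

The array has 3 inversion(s): (1,4), (2,4), (3,4). Each pair (i,j) satisfies i < j and arr[i] > arr[j].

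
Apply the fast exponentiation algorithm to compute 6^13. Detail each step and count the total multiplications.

Computing 6^13 by squaring (build up from 6^1; each line after the first costs one multiplication):

6^1 = 6
6^2 = (6^1)^2 = 6^2 = 36
6^3 = 6 * 6^2 = 6 * 36 = 216
6^6 = (6^3)^2 = 216^2 = 46656
6^12 = (6^6)^2 = 46656^2 = 2176782336
6^13 = 6 * 6^12 = 6 * 2176782336 = 13060694016

Result: 13060694016
Multiplications needed: 5 (5 lines after 6^1)

6^13 = 13060694016. Using exponentiation by squaring, this requires 5 multiplications. The key idea: if the exponent is even, square the half-power; if odd, multiply by the base once.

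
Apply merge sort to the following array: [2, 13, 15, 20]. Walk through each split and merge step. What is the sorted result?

Merge sort trace:

Split: [2, 13, 15, 20] -> [2, 13] and [15, 20]
  Split: [2, 13] -> [2] and [13]
  Merge: [2] + [13] -> [2, 13]
  Split: [15, 20] -> [15] and [20]
  Merge: [15] + [20] -> [15, 20]
Merge: [2, 13] + [15, 20] -> [2, 13, 15, 20]

Final sorted array: [2, 13, 15, 20]

The merge sort proceeds by recursively splitting the array and merging sorted halves.
After all merges, the sorted array is [2, 13, 15, 20].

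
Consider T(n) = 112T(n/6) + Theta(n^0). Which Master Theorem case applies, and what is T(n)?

Master Theorem for T(n) = 112T(n/6) + O(n^0):

a = 112, b = 6, c = 0
log_b(a) = log_6(112) = 2.6334

Case 1: c = 0 < log_6(112) = 2.6334
T(n) = O(n^(log_6 112))

For T(n) = 112T(n/6) + O(n^0): log_6(112) = 2.6334. This is Case 1 of the Master Theorem (c < log_b(a), work dominated by leaves), giving O(n^(log_6 112)).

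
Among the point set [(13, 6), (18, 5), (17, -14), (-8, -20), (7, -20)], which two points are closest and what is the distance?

Computing all pairwise distances among 5 points:

d((13, 6), (18, 5)) = 5.099 <-- minimum
d((13, 6), (17, -14)) = 20.3961
d((13, 6), (-8, -20)) = 33.4215
d((13, 6), (7, -20)) = 26.6833
d((18, 5), (17, -14)) = 19.0263
d((18, 5), (-8, -20)) = 36.0694
d((18, 5), (7, -20)) = 27.313
d((17, -14), (-8, -20)) = 25.7099
d((17, -14), (7, -20)) = 11.6619
d((-8, -20), (7, -20)) = 15.0

Closest pair: (13, 6) and (18, 5) with distance 5.099

The closest pair is (13, 6) and (18, 5) with Euclidean distance 5.099. For 5 points, brute-force pairwise comparison is shown above. For large n, the divide-and-conquer algorithm (sort by x, recurse on halves, check the dividing strip) achieves O(n log n).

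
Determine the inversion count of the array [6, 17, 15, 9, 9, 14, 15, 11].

Finding inversions in [6, 17, 15, 9, 9, 14, 15, 11]:

(1, 2): arr[1]=17 > arr[2]=15
(1, 3): arr[1]=17 > arr[3]=9
(1, 4): arr[1]=17 > arr[4]=9
(1, 5): arr[1]=17 > arr[5]=14
(1, 6): arr[1]=17 > arr[6]=15
(1, 7): arr[1]=17 > arr[7]=11
(2, 3): arr[2]=15 > arr[3]=9
(2, 4): arr[2]=15 > arr[4]=9
(2, 5): arr[2]=15 > arr[5]=14
(2, 7): arr[2]=15 > arr[7]=11
(5, 7): arr[5]=14 > arr[7]=11
(6, 7): arr[6]=15 > arr[7]=11

Total inversions: 12

The array has 12 inversion(s): (1,2), (1,3), (1,4), (1,5), (1,6), (1,7), (2,3), (2,4), (2,5), (2,7), (5,7), (6,7). Each pair (i,j) satisfies i < j and arr[i] > arr[j].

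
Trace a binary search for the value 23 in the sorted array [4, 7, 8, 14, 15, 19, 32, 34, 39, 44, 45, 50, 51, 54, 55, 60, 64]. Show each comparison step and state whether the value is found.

Binary search for 23 in [4, 7, 8, 14, 15, 19, 32, 34, 39, 44, 45, 50, 51, 54, 55, 60, 64]:

lo=0, hi=16, mid=8, arr[mid]=39 -> 39 > 23, search left half
lo=0, hi=7, mid=3, arr[mid]=14 -> 14 < 23, search right half
lo=4, hi=7, mid=5, arr[mid]=19 -> 19 < 23, search right half
lo=6, hi=7, mid=6, arr[mid]=32 -> 32 > 23, search left half
lo=6 > hi=5, target 23 not found

Binary search determines that 23 is not in the array after 4 comparisons. The search space was exhausted without finding the target.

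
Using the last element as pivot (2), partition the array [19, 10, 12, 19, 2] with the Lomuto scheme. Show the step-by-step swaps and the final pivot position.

Lomuto partition with pivot = 2:

Initial array: [19, 10, 12, 19, 2]

arr[0]=19 > 2: no swap
arr[1]=10 > 2: no swap
arr[2]=12 > 2: no swap
arr[3]=19 > 2: no swap

Place pivot at position 0: [2, 10, 12, 19, 19]
Pivot position: 0

After partitioning with pivot 2, the array becomes [2, 10, 12, 19, 19]. The pivot is placed at index 0. All elements to the left of the pivot are <= 2, and all elements to the right are > 2.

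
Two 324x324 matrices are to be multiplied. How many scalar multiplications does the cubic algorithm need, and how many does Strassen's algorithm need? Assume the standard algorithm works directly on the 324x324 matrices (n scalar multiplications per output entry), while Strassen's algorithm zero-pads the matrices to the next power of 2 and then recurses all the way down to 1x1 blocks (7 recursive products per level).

Matrix multiplication for 324x324 matrices:

Strassen's algorithm requires power-of-2 dimensions. Pad 324x324 to 512x512 (next power of 2).

Standard algorithm: 324^3 = 34012224 multiplications
Strassen's algorithm: 7^(log2(512)) = 7^9 = 40353607 multiplications
Difference: 34012224 - 40353607 = -6341383 (Strassen uses MORE here due to padding overhead — for small or just-over-power-of-2 n, padding can outweigh the per-level savings)

Standard: 34012224 multiplications (324^3). Strassen: 40353607 multiplications (7^9, after padding to 512x512). Strassen reduces 8 recursive multiplications to 7 at each level.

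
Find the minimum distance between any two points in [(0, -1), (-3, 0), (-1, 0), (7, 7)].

Computing all pairwise distances among 4 points:

d((0, -1), (-3, 0)) = 3.1623
d((0, -1), (-1, 0)) = 1.4142 <-- minimum
d((0, -1), (7, 7)) = 10.6301
d((-3, 0), (-1, 0)) = 2.0
d((-3, 0), (7, 7)) = 12.2066
d((-1, 0), (7, 7)) = 10.6301

Closest pair: (0, -1) and (-1, 0) with distance 1.4142

The closest pair is (0, -1) and (-1, 0) with Euclidean distance 1.4142. For 4 points, brute-force pairwise comparison is shown above. For large n, the divide-and-conquer algorithm (sort by x, recurse on halves, check the dividing strip) achieves O(n log n).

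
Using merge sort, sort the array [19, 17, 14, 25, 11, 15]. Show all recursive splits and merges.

Merge sort trace:

Split: [19, 17, 14, 25, 11, 15] -> [19, 17, 14] and [25, 11, 15]
  Split: [19, 17, 14] -> [19] and [17, 14]
    Split: [17, 14] -> [17] and [14]
    Merge: [17] + [14] -> [14, 17]
  Merge: [19] + [14, 17] -> [14, 17, 19]
  Split: [25, 11, 15] -> [25] and [11, 15]
    Split: [11, 15] -> [11] and [15]
    Merge: [11] + [15] -> [11, 15]
  Merge: [25] + [11, 15] -> [11, 15, 25]
Merge: [14, 17, 19] + [11, 15, 25] -> [11, 14, 15, 17, 19, 25]

Final sorted array: [11, 14, 15, 17, 19, 25]

The merge sort proceeds by recursively splitting the array and merging sorted halves.
After all merges, the sorted array is [11, 14, 15, 17, 19, 25].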